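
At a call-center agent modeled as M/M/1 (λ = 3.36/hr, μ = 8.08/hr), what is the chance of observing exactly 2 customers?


ρ = 3.36/8.08 = 0.4158
P_n = (1−ρ)·ρ^n = (1 − 0.4158)·0.4158^2 = 0.5842·0.172924 = 0.101015

Final: 0.101015


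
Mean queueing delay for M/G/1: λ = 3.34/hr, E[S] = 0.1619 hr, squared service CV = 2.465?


ρ = λ·E[S] = 3.34·0.1619 = 0.5407
E[S²] = E[S]²(1+C_s²) = 0.1619²·(1+2.465) = 0.090823
Wq = λ·E[S²]/(2(1−ρ)) = 3.34·0.090823/(2·0.4593) = 0.33026 hr

Final: 0.33026 hr


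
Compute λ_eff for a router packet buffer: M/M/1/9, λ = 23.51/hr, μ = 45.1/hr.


ρ = 0.5213; P_K = (1−ρ)ρ^9/(1−ρ^10) = 0.001363
λ_eff = λ(1 − P_K) = 23.51·(1 − 0.001363) = 23.51·0.998637 = 23.4780 /hr

Final: 23.4780 /hr


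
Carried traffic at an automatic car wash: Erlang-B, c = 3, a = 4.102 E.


B(3,4.102) = 0.459799 (Erlang-B)
Carried load = a(1 − B) = 4.102·(1 − 0.459799) = 4.102·0.540201 = 2.2159 E

Final: 2.2159 Erlangs


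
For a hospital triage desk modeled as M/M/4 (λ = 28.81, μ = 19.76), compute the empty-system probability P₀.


a = λ/μ = 28.81/19.76 = 1.4580; ρ = a/c = 0.3645
Σ_{k=0}^{3} a^k/k! (terms k=0..3) = 1.00000 + 1.45800 + 1.06288 + 0.51656 = 4.03743
Tail: a^4/(4!(1−ρ)) = 4.51882/(24·0.6355) = 0.29628
P₀ = 1/(4.03743 + 0.29628) = 1/4.33371 = 0.230749

Final: 0.230749


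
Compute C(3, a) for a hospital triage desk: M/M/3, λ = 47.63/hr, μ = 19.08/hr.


a = λ/μ = 2.4963; ρ = a/3 = 0.8321
P₀ = 0.045341 (from M/M/c formula)
C(c,a) = [a^c/(c!(1−ρ))]·P₀ = [15.55631/(6·0.1679)]·0.045341
= 15.44300·0.045341 = 0.700199

Final: 0.700199


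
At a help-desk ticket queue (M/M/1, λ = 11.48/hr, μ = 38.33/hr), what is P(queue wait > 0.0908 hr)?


ρ = 11.48/38.33 = 0.2995
P(Wq > t) = ρ·e^{−(μ−λ)t} = 0.2995·e^{−2.4380}
= 0.2995·0.087337 = 0.026158

Final: 0.026158


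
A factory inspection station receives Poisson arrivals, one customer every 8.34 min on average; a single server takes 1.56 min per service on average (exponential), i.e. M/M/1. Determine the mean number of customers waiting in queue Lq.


λ = 60/8.34 = 7.1942 /hr
μ = 60/1.56 = 38.4615 /hr
ρ = λ/μ = 7.1942/38.4615 = 0.1871
Lq = ρ²/(1−ρ) = 0.03499/0.8129 = 0.04304

Final: 0.04304


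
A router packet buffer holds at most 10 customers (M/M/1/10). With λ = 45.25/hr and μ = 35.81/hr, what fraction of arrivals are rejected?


ρ = λ/μ = 45.25/35.81 = 1.2636
P_K = (1−ρ)ρ^K/(1−ρ^(K+1)) = (-0.2636·10.378692)/(1 − 13.114656)
= -2.735963/-12.114656 = 0.225839

Final: 0.225839


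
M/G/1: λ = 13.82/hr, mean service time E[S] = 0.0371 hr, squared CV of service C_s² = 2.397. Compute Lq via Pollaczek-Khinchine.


ρ = λ·E[S] = 13.82·0.0371 = 0.5127
Lq = ρ²(1+C_s²)/(2(1−ρ)) = 0.2629·(1+2.397)/(2·0.4873)
= 0.2629·3.3970/0.9746 = 0.91633

Final: 0.91633


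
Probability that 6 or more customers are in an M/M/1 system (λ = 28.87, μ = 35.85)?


ρ = 28.87/35.85 = 0.8053
P(N ≥ n) = ρ^n = 0.8053^6 = 0.272738

Final: 0.272738


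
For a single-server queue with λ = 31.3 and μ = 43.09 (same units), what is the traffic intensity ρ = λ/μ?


ρ = λ/μ = 31.3/43.09 = 0.7264

Final: 0.7264


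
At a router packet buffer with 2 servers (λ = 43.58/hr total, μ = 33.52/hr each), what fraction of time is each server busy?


ρ = λ/(cμ) = 43.58/(2·33.52) = 43.58/67.04 = 0.6501

Final: 0.6501


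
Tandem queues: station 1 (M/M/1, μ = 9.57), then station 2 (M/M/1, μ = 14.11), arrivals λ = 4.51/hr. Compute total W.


Each node sees arrival rate λ = 4.51/hr (tandem ⇒ throughput preserved).
W₁ = 1/(μ₁−λ) = 1/(9.57−4.51) = 0.19763 hr
W₂ = 1/(μ₂−λ) = 1/(14.11−4.51) = 0.10417 hr
W_total = W₁ + W₂ = 0.19763 + 0.10417 = 0.30180 hr

Final: 0.30180 hr


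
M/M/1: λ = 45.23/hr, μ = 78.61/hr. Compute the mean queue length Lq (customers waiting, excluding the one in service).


ρ = 45.23/78.61 = 0.5754
Lq = ρ²/(1−ρ) = 0.3311/0.4246 = 0.7796

Final: 0.7796


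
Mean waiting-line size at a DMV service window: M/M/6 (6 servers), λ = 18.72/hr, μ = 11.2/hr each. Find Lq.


a = λ/μ = 1.6714; ρ = a/6 = 0.2786
P₀ = 0.187886
Lq = P₀·a^c·ρ / (c!·(1−ρ)²) = 0.187886·21.80354·0.2786/(720·0.52046)
= 0.003045

Final: 0.003045


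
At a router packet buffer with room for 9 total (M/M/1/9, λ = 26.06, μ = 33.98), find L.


ρ = 26.06/33.98 = 0.7669
L = ρ[1 − (K+1)ρ^K + Kρ^(K+1)] / [(1−ρ)(1−ρ^(K+1))]
Numerator: 0.7669·(1 − 10·0.091782 + 9·0.070390) = 0.548875
Denominator: (0.2331)·(0.929610) = 0.216672
L = 0.548875/0.216672 = 2.5332

Final: 2.5332


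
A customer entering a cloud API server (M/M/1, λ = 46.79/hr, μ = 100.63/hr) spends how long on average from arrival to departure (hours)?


W = 1/(μ−λ) = 1/(100.63 − 46.79) = 1/53.84 = 0.01857 hr

Final: 0.01857 hr


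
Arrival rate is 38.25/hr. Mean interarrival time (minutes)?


Mean interarrival time = 1/λ = 1/38.25 hour = 0.02614 hour
In minutes: 0.02614 × 60 = 1.5686 min

Final: 1.5686 min


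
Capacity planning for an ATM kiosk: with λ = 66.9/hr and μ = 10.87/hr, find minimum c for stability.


Stability requires cμ > λ ⇔ c > λ/μ.
λ/μ = 66.9/10.87 = 6.1546
Minimum integer c = ⌊6.1546⌋ + 1 = 7
Check: 7·10.87 = 76.09 > 66.9, while 6·10.87 = 65.22 ≤ 66.9

Final: 7 servers


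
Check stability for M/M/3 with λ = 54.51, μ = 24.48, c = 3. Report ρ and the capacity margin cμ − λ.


Total capacity cμ = 3·24.48 = 73.44/hr
ρ = λ/(cμ) = 54.51/73.44 = 0.7422
Stable ⇔ ρ < 1: YES
Spare capacity = cμ − λ = 73.44 − 54.51 = 18.93/hr

Final: ρ = 0.7422; stable; margin = 18.93/hr


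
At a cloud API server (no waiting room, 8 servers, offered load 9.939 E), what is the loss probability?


B(c,a) = (a^c/c!) / Σ_{k=0}^{c} a^k/k!
a^8/8! = 2361.679726
Σ terms (k=0..8): 1.00000 + 9.93900 + 49.39186 + 163.63523 + 406.59265 + 808.22486 + 1338.82449 + 1900.93951 + 2361.67973 = 7040.227331
B = 2361.679726/7040.227331 = 0.335455

Final: 0.335455


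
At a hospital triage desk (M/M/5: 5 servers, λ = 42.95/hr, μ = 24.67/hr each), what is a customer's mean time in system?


a = 1.7410; ρ = 0.3482; P₀ = 0.174726
Lq = P₀·a^c·ρ/(c!(1−ρ)²) = 0.01909
Wq = Lq/λ = 0.01909/42.95 = 0.0004444 hr
W = Wq + 1/μ = 0.0004444 + 0.04054 = 0.04098 hr

Final: 0.04098 hr


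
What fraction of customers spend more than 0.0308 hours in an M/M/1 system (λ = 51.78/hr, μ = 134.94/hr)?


W ~ Exponential(μ−λ) for M/M/1.
μ − λ = 134.94 − 51.78 = 83.1600
P(W > t) = e^{−(μ−λ)t} = e^{−2.5613} = 0.077202

Final: 0.077202


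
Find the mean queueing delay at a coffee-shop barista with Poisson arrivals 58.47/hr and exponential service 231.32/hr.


ρ = 58.47/231.32 = 0.2528
Wq = ρ/(μ−λ) = 0.2528/(231.32 − 58.47) = 0.2528/172.85 = 0.001462 hr

Final: 0.001462 hr


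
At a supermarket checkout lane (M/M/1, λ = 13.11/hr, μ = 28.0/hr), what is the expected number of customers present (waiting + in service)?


ρ = λ/μ = 13.11/28.0 = 0.4682
L = ρ/(1−ρ) = 0.4682/(1 − 0.4682) = 0.4682/0.5318 = 0.8805

Final: 0.8805


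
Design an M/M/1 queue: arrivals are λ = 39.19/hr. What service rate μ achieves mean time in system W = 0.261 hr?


W = 1/(μ−λ) ⇒ μ − λ = 1/W = 1/0.261 = 3.8314
μ = λ + 1/W = 39.19 + 3.8314 = 43.0214 per hr

Final: 43.0214 /hr


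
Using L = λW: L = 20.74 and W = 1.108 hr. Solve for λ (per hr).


λ = L/W = 20.74/1.108 = 18.7184 /hr

Final: 18.7184 /hr


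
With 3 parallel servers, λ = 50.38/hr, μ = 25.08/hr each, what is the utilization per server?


ρ = λ/(cμ) = 50.38/(3·25.08) = 50.38/75.24 = 0.6696

Final: 0.6696


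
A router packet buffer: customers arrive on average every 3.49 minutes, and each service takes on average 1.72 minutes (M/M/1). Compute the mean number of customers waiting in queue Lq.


λ = 60/3.49 = 17.1920 /hr
μ = 60/1.72 = 34.8837 /hr
ρ = λ/μ = 17.1920/34.8837 = 0.4928
Lq = ρ²/(1−ρ) = 0.2429/0.5072 = 0.4789

Final: 0.4789


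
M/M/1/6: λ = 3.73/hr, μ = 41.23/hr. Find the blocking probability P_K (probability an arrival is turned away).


ρ = λ/μ = 3.73/41.23 = 0.09047
P_K = (1−ρ)ρ^K/(1−ρ^(K+1)) = (0.9095·0.0000005482)/(1 − 0.00000004960)
= 0.0000004986/1.000000 = 0.0000004986

Final: 0.0000004986


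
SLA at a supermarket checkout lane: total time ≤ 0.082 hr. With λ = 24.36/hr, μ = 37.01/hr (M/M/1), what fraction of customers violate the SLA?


W ~ Exponential(μ−λ) for M/M/1.
μ − λ = 37.01 − 24.36 = 12.6500
P(W > t) = e^{−(μ−λ)t} = e^{−1.0373} = 0.354410

Final: 0.354410


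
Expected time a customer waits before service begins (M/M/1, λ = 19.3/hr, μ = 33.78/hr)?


ρ = 19.3/33.78 = 0.5713
Wq = ρ/(μ−λ) = 0.5713/(33.78 − 19.3) = 0.5713/14.48 = 0.03946 hr

Final: 0.03946 hr


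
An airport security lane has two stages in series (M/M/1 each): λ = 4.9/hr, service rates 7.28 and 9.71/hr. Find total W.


Each node sees arrival rate λ = 4.9/hr (tandem ⇒ throughput preserved).
W₁ = 1/(μ₁−λ) = 1/(7.28−4.9) = 0.42017 hr
W₂ = 1/(μ₂−λ) = 1/(9.71−4.9) = 0.20790 hr
W_total = W₁ + W₂ = 0.42017 + 0.20790 = 0.62807 hr

Final: 0.62807 hr


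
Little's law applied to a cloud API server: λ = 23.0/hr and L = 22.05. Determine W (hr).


W = L/λ = 22.05/23.0 = 0.9587 hr

Final: 0.9587 hr


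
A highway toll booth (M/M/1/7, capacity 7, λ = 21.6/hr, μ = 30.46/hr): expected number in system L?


ρ = 21.6/30.46 = 0.7091
L = ρ[1 − (K+1)ρ^K + Kρ^(K+1)] / [(1−ρ)(1−ρ^(K+1))]
Numerator: 0.7091·(1 − 8·0.090171 + 7·0.063943) = 0.514990
Denominator: (0.2909)·(0.936057) = 0.272274
L = 0.514990/0.272274 = 1.8914

Final: 1.8914


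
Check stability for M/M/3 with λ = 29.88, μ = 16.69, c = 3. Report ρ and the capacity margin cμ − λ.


Total capacity cμ = 3·16.69 = 50.07/hr
ρ = λ/(cμ) = 29.88/50.07 = 0.5968
Stable ⇔ ρ < 1: YES
Spare capacity = cμ − λ = 50.07 − 29.88 = 20.19/hr

Final: ρ = 0.5968; stable; margin = 20.19/hr


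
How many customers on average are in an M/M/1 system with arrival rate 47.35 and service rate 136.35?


ρ = λ/μ = 47.35/136.35 = 0.3473
L = ρ/(1−ρ) = 0.3473/(1 − 0.3473) = 0.3473/0.6527 = 0.5320

Final: 0.5320


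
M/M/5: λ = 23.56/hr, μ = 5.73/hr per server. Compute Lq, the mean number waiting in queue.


a = λ/μ = 4.1117; ρ = a/5 = 0.8223
P₀ = 0.010848
Lq = P₀·a^c·ρ / (c!·(1−ρ)²) = 0.010848·1175.17710·0.8223/(120·0.03156)
= 2.76785

Final: 2.76785


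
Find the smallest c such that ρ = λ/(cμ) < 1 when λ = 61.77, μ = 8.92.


Stability requires cμ > λ ⇔ c > λ/μ.
λ/μ = 61.77/8.92 = 6.9249
Minimum integer c = ⌊6.9249⌋ + 1 = 7
Check: 7·8.92 = 62.44 > 61.77, while 6·8.92 = 53.52 ≤ 61.77

Final: 7 servers


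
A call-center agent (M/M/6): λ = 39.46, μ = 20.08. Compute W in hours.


a = 1.9651; ρ = 0.3275; P₀ = 0.139950
Lq = P₀·a^c·ρ/(c!(1−ρ)²) = 0.008108
Wq = Lq/λ = 0.008108/39.46 = 0.0002055 hr
W = Wq + 1/μ = 0.0002055 + 0.04980 = 0.05001 hr

Final: 0.05001 hr


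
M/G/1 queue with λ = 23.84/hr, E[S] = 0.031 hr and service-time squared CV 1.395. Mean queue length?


ρ = λ·E[S] = 23.84·0.031 = 0.7390
Lq = ρ²(1+C_s²)/(2(1−ρ)) = 0.5462·(1+1.395)/(2·0.2610)
= 0.5462·2.3950/0.5219 = 2.50633

Final: 2.50633


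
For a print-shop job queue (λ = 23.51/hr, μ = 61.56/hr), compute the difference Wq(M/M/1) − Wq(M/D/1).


ρ = 23.51/61.56 = 0.3819
Wq(M/M/1) = ρ/(μ−λ) = 0.3819/38.05 = 0.01004 hr
Wq(M/D/1) = ρ/(2(μ−λ)) = 0.005018 hr
Savings = 0.01004 − 0.005018 = 0.005018 hr

Final: 0.005018 hr


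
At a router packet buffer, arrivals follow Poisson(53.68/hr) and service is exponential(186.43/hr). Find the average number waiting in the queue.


ρ = 53.68/186.43 = 0.2879
Lq = ρ²/(1−ρ) = 0.08291/0.7121 = 0.1164

Final: 0.1164


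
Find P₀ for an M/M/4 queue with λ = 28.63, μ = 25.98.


a = λ/μ = 28.63/25.98 = 1.1020; ρ = a/c = 0.2755
Σ_{k=0}^{3} a^k/k! (terms k=0..3) = 1.00000 + 1.10200 + 0.60720 + 0.22305 = 2.93225
Tail: a^4/(4!(1−ρ)) = 1.47479/(24·0.7245) = 0.08482
P₀ = 1/(2.93225 + 0.08482) = 1/3.01707 = 0.331448

Final: 0.331448


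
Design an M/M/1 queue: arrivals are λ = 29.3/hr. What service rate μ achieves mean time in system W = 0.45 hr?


W = 1/(μ−λ) ⇒ μ − λ = 1/W = 1/0.45 = 2.2222
μ = λ + 1/W = 29.3 + 2.2222 = 31.5222 per hr

Final: 31.5222 /hr


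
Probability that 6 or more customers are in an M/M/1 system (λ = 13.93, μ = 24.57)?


ρ = 13.93/24.57 = 0.5670
P(N ≥ n) = ρ^n = 0.5670^6 = 0.033211

Final: 0.033211


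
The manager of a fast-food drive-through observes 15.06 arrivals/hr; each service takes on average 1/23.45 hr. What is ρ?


ρ = λ/μ = 15.06/23.45 = 0.6422

Final: 0.6422


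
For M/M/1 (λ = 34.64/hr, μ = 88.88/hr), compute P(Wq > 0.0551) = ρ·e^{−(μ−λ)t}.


ρ = 34.64/88.88 = 0.3897
P(Wq > t) = ρ·e^{−(μ−λ)t} = 0.3897·e^{−2.9886}
= 0.3897·0.050357 = 0.019626

Final: 0.019626


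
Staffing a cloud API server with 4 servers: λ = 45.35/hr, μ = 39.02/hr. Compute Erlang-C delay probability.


a = λ/μ = 1.1622; ρ = a/4 = 0.2906
P₀ = 0.311875 (from M/M/c formula)
C(c,a) = [a^c/(c!(1−ρ))]·P₀ = [1.82457/(24·0.7094)]·0.311875
= 0.10716·0.311875 = 0.033420

Final: 0.033420


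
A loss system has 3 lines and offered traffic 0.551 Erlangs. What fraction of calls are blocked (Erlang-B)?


B(c,a) = (a^c/c!) / Σ_{k=0}^{c} a^k/k!
a^3/3! = 0.027881
Σ terms (k=0..3): 1.00000 + 0.55100 + 0.15180 + 0.02788 = 1.730681
B = 0.027881/1.730681 = 0.016110

Final: 0.016110


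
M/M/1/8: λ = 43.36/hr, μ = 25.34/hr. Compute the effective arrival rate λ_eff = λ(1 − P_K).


ρ = 1.7111; P_K = (1−ρ)ρ^8/(1−ρ^9) = 0.418922
λ_eff = λ(1 − P_K) = 43.36·(1 − 0.418922) = 43.36·0.581078 = 25.1956 /hr

Final: 25.1956 /hr


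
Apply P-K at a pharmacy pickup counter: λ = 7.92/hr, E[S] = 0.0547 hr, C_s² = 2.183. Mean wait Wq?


ρ = λ·E[S] = 7.92·0.0547 = 0.4332
E[S²] = E[S]²(1+C_s²) = 0.0547²·(1+2.183) = 0.009524
Wq = λ·E[S²]/(2(1−ρ)) = 7.92·0.009524/(2·0.5668) = 0.06654 hr

Final: 0.06654 hr


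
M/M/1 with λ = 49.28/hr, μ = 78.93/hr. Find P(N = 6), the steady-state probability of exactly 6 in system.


ρ = 49.28/78.93 = 0.6244
P_n = (1−ρ)·ρ^n = (1 − 0.6244)·0.6244^6 = 0.3756·0.059234 = 0.022251

Final: 0.022251


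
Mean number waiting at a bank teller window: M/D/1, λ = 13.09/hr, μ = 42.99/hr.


ρ = 13.09/42.99 = 0.3045
M/D/1: Lq = ρ²/(2(1−ρ)) = 0.09271/(2·0.6955) = 0.06665

Final: 0.06665


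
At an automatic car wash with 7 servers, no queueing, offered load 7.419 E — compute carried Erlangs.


B(7,7.419) = 0.274384 (Erlang-B)
Carried load = a(1 − B) = 7.419·(1 − 0.274384) = 7.419·0.725616 = 5.3833 E

Final: 5.3833 Erlangs


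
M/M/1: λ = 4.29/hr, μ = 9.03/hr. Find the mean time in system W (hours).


W = 1/(μ−λ) = 1/(9.03 − 4.29) = 1/4.74 = 0.2110 hr

Final: 0.2110 hr


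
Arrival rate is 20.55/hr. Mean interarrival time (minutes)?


Mean interarrival time = 1/λ = 1/20.55 hour = 0.04866 hour
In minutes: 0.04866 × 60 = 2.9197 min

Final: 2.9197 min


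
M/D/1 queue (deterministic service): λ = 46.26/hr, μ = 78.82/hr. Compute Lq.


ρ = 46.26/78.82 = 0.5869
M/D/1: Lq = ρ²/(2(1−ρ)) = 0.3445/(2·0.4131) = 0.41693

Final: 0.41693


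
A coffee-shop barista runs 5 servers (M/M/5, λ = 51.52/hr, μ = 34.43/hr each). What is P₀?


a = λ/μ = 51.52/34.43 = 1.4964; ρ = a/c = 0.2993
Σ_{k=0}^{4} a^k/k! (terms k=0..4) = 1.00000 + 1.49637 + 1.11956 + 0.55843 + 0.20890 = 4.38326
Tail: a^5/(5!(1−ρ)) = 7.50230/(120·0.7007) = 0.08922
P₀ = 1/(4.38326 + 0.08922) = 1/4.47248 = 0.223590

Final: 0.223590


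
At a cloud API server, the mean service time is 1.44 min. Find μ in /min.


μ = 1/(service time) in consistent units.
1 minute = 1 min, so μ = 1/1.44 = 0.6944 per minute

Final: 0.6944 /min


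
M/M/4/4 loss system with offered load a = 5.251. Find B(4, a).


B(c,a) = (a^c/c!) / Σ_{k=0}^{c} a^k/k!
a^4/4! = 31.677933
Σ terms (k=0..4): 1.00000 + 5.25100 + 13.78650 + 24.13097 + 31.67793 = 75.846405
B = 31.677933/75.846405 = 0.417659

Final: 0.417659


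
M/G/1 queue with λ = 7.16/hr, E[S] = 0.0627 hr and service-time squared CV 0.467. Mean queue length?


ρ = λ·E[S] = 7.16·0.0627 = 0.4489
Lq = ρ²(1+C_s²)/(2(1−ρ)) = 0.2015·(1+0.467)/(2·0.5511)
= 0.2015·1.4670/1.1021 = 0.26826

Final: 0.26826


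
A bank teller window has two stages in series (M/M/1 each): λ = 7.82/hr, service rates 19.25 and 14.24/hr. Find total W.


Each node sees arrival rate λ = 7.82/hr (tandem ⇒ throughput preserved).
W₁ = 1/(μ₁−λ) = 1/(19.25−7.82) = 0.08749 hr
W₂ = 1/(μ₂−λ) = 1/(14.24−7.82) = 0.15576 hr
W_total = W₁ + W₂ = 0.08749 + 0.15576 = 0.24325 hr

Final: 0.24325 hr


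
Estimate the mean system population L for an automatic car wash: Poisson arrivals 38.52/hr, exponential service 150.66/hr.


ρ = λ/μ = 38.52/150.66 = 0.2557
L = ρ/(1−ρ) = 0.2557/(1 − 0.2557) = 0.2557/0.7443 = 0.3435

Final: 0.3435


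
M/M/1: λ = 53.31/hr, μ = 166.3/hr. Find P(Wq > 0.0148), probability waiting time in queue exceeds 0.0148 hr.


ρ = 53.31/166.3 = 0.3206
P(Wq > t) = ρ·e^{−(μ−λ)t} = 0.3206·e^{−1.6723}
= 0.3206·0.187824 = 0.060210

Final: 0.060210


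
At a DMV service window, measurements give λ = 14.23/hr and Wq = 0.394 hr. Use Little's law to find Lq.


Lq = λWq = 14.23·0.394 = 5.6066

Final: 5.6066


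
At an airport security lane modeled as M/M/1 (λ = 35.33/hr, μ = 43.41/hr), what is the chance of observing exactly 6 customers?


ρ = 35.33/43.41 = 0.8139
P_n = (1−ρ)·ρ^n = (1 − 0.8139)·0.8139^6 = 0.1861·0.290618 = 0.054093

Final: 0.054093


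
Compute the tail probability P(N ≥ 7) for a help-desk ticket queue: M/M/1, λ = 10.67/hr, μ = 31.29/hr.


ρ = 10.67/31.29 = 0.3410
P(N ≥ n) = ρ^n = 0.3410^7 = 0.0005362

Final: 0.0005362


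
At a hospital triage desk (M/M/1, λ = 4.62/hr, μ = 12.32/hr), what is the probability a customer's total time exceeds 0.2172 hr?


W ~ Exponential(μ−λ) for M/M/1.
μ − λ = 12.32 − 4.62 = 7.7000
P(W > t) = e^{−(μ−λ)t} = e^{−1.6724} = 0.187788

Final: 0.187788


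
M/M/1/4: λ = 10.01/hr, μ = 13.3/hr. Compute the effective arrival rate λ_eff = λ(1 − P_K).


ρ = 0.7526; P_K = (1−ρ)ρ^4/(1−ρ^5) = 0.104645
λ_eff = λ(1 − P_K) = 10.01·(1 − 0.104645) = 10.01·0.895355 = 8.9625 /hr

Final: 8.9625 /hr


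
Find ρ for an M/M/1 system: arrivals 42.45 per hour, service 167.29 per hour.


ρ = λ/μ = 42.45/167.29 = 0.2538

Final: 0.2538


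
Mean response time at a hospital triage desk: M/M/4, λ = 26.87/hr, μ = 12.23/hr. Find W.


a = 2.1971; ρ = 0.5493; P₀ = 0.104909
Lq = P₀·a^c·ρ/(c!(1−ρ)²) = 0.27536
Wq = Lq/λ = 0.27536/26.87 = 0.01025 hr
W = Wq + 1/μ = 0.01025 + 0.08177 = 0.09201 hr

Final: 0.09201 hr


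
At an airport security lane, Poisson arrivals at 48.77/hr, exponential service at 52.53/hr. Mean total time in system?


W = 1/(μ−λ) = 1/(52.53 − 48.77) = 1/3.76 = 0.2660 hr

Final: 0.2660 hr


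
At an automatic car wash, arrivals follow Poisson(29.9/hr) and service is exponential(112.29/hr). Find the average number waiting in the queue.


ρ = 29.9/112.29 = 0.2663
Lq = ρ²/(1−ρ) = 0.07090/0.7337 = 0.09663

Final: 0.09663


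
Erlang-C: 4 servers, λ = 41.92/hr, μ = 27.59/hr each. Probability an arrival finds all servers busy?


a = λ/μ = 1.5194; ρ = a/4 = 0.3798
P₀ = 0.216622 (from M/M/c formula)
C(c,a) = [a^c/(c!(1−ρ))]·P₀ = [5.32940/(24·0.6202)]·0.216622
= 0.35807·0.216622 = 0.077566

Final: 0.077566


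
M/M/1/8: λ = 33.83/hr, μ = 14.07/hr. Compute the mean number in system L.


ρ = 33.83/14.07 = 2.4044
L = ρ[1 − (K+1)ρ^K + Kρ^(K+1)] / [(1−ρ)(1−ρ^(K+1))]
Numerator: 2.4044·(1 − 9·1117.025797 + 8·2685.784129) = 27492.082619
Denominator: (-1.4044)·(-2684.784129) = 3770.528386
L = 27492.082619/3770.528386 = 7.2913

Final: 7.2913


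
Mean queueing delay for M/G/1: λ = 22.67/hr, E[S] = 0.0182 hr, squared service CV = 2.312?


ρ = λ·E[S] = 22.67·0.0182 = 0.4126
E[S²] = E[S]²(1+C_s²) = 0.0182²·(1+2.312) = 0.001097
Wq = λ·E[S²]/(2(1−ρ)) = 22.67·0.001097/(2·0.5874) = 0.02117 hr

Final: 0.02117 hr


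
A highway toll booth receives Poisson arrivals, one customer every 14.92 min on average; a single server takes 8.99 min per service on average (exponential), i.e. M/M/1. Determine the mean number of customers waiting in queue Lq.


λ = 60/14.92 = 4.0214 /hr
μ = 60/8.99 = 6.6741 /hr
ρ = λ/μ = 4.0214/6.6741 = 0.6025
Lq = ρ²/(1−ρ) = 0.3631/0.3975 = 0.9135

Final: 0.9135


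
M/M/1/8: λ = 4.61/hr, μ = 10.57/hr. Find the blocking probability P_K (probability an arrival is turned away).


ρ = λ/μ = 4.61/10.57 = 0.4361
P_K = (1−ρ)ρ^K/(1−ρ^(K+1)) = (0.5639·0.001309)/(1 − 0.0005710)
= 0.0007382/0.999429 = 0.0007386

Final: 0.0007386


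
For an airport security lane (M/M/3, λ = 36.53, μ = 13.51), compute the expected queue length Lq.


a = λ/μ = 2.7039; ρ = a/3 = 0.9013
P₀ = 0.024543
Lq = P₀·a^c·ρ / (c!·(1−ρ)²) = 0.024543·19.76892·0.9013/(6·0.009740)
= 7.48292

Final: 7.48292


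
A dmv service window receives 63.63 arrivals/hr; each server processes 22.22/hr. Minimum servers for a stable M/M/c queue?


Stability requires cμ > λ ⇔ c > λ/μ.
λ/μ = 63.63/22.22 = 2.8636
Minimum integer c = ⌊2.8636⌋ + 1 = 3
Check: 3·22.22 = 66.66 > 63.63, while 2·22.22 = 44.44 ≤ 63.63

Final: 3 servers


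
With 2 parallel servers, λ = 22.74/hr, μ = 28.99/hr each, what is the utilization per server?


ρ = λ/(cμ) = 22.74/(2·28.99) = 22.74/57.98 = 0.3922

Final: 0.3922


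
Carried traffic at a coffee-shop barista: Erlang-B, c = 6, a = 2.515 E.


B(6,2.515) = 0.028843 (Erlang-B)
Carried load = a(1 − B) = 2.515·(1 − 0.028843) = 2.515·0.971157 = 2.4425 E

Final: 2.4425 Erlangs


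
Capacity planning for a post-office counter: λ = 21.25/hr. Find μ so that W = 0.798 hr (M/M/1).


W = 1/(μ−λ) ⇒ μ − λ = 1/W = 1/0.798 = 1.2531
μ = λ + 1/W = 21.25 + 1.2531 = 22.5031 per hr

Final: 22.5031 /hr


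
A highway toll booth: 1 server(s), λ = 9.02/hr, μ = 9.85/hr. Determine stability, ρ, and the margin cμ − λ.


Total capacity cμ = 1·9.85 = 9.85/hr
ρ = λ/(cμ) = 9.02/9.85 = 0.9157
Stable ⇔ ρ < 1: YES
Spare capacity = cμ − λ = 9.85 − 9.02 = 0.83/hr

Final: ρ = 0.9157; stable; margin = 0.83/hr


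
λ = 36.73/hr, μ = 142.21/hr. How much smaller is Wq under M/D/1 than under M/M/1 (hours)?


ρ = 36.73/142.21 = 0.2583
Wq(M/M/1) = ρ/(μ−λ) = 0.2583/105.48 = 0.002449 hr
Wq(M/D/1) = ρ/(2(μ−λ)) = 0.001224 hr
Savings = 0.002449 − 0.001224 = 0.001224 hr

Final: 0.001224 hr


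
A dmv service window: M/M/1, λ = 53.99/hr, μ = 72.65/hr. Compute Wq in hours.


ρ = 53.99/72.65 = 0.7432
Wq = ρ/(μ−λ) = 0.7432/(72.65 − 53.99) = 0.7432/18.66 = 0.03983 hr

Final: 0.03983 hr


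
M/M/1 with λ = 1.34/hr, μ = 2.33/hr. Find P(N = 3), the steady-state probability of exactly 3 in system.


ρ = 1.34/2.33 = 0.5751
P_n = (1−ρ)·ρ^n = (1 − 0.5751)·0.5751^3 = 0.4249·0.190216 = 0.080821

Final: 0.080821


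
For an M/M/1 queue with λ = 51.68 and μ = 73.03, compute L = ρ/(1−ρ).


ρ = λ/μ = 51.68/73.03 = 0.7077
L = ρ/(1−ρ) = 0.7077/(1 − 0.7077) = 0.7077/0.2923 = 2.4206

Final: 2.4206


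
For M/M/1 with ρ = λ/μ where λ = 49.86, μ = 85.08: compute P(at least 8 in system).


ρ = 49.86/85.08 = 0.5860
P(N ≥ n) = ρ^n = 0.5860^8 = 0.013912

Final: 0.013912


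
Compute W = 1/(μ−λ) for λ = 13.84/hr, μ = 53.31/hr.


W = 1/(μ−λ) = 1/(53.31 − 13.84) = 1/39.47 = 0.02534 hr

Final: 0.02534 hr


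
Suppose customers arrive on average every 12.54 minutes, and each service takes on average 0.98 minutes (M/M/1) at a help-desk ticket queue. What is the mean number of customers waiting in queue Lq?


λ = 60/12.54 = 4.7847 /hr
μ = 60/0.98 = 61.2245 /hr
ρ = λ/μ = 4.7847/61.2245 = 0.07815
Lq = ρ²/(1−ρ) = 0.006107/0.9219 = 0.006625

Final: 0.006625


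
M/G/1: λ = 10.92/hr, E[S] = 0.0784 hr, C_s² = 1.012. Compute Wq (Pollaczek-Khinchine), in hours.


ρ = λ·E[S] = 10.92·0.0784 = 0.8561
E[S²] = E[S]²(1+C_s²) = 0.0784²·(1+1.012) = 0.012367
Wq = λ·E[S²]/(2(1−ρ)) = 10.92·0.012367/(2·0.1439) = 0.46933 hr

Final: 0.46933 hr


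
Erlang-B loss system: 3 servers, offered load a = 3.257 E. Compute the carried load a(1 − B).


B(3,3.257) = 0.375889 (Erlang-B)
Carried load = a(1 − B) = 3.257·(1 − 0.375889) = 3.257·0.624111 = 2.0327 E

Final: 2.0327 Erlangs


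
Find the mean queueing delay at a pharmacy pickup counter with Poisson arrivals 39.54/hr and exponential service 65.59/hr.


ρ = 39.54/65.59 = 0.6028
Wq = ρ/(μ−λ) = 0.6028/(65.59 − 39.54) = 0.6028/26.05 = 0.02314 hr

Final: 0.02314 hr


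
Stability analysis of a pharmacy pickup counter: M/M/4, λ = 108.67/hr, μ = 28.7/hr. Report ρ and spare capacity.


Total capacity cμ = 4·28.7 = 114.80/hr
ρ = λ/(cμ) = 108.67/114.80 = 0.9466
Stable ⇔ ρ < 1: YES
Spare capacity = cμ − λ = 114.80 − 108.67 = 6.13/hr

Final: ρ = 0.9466; stable; margin = 6.13/hr


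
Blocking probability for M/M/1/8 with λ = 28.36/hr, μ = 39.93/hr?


ρ = λ/μ = 28.36/39.93 = 0.7102
P_K = (1−ρ)ρ^K/(1−ρ^(K+1)) = (0.2898·0.064752)/(1 − 0.045990)
= 0.018762/0.954010 = 0.019667

Final: 0.019667


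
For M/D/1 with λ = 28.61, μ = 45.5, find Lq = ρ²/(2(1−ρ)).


ρ = 28.61/45.5 = 0.6288
M/D/1: Lq = ρ²/(2(1−ρ)) = 0.3954/(2·0.3712) = 0.53256

Final: 0.53256


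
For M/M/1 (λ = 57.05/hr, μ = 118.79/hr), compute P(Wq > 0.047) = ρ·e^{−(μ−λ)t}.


ρ = 57.05/118.79 = 0.4803
P(Wq > t) = ρ·e^{−(μ−λ)t} = 0.4803·e^{−2.9018}
= 0.4803·0.054925 = 0.026378

Final: 0.026378


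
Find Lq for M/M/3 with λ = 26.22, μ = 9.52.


a = λ/μ = 2.7542; ρ = a/3 = 0.9181
P₀ = 0.019982
Lq = P₀·a^c·ρ / (c!·(1−ρ)²) = 0.019982·20.89235·0.9181/(6·0.006713)
= 9.51538

Final: 9.51538


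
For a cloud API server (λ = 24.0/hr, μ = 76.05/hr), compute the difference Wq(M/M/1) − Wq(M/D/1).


ρ = 24.0/76.05 = 0.3156
Wq(M/M/1) = ρ/(μ−λ) = 0.3156/52.05 = 0.006063 hr
Wq(M/D/1) = ρ/(2(μ−λ)) = 0.003032 hr
Savings = 0.006063 − 0.003032 = 0.003032 hr

Final: 0.003032 hr


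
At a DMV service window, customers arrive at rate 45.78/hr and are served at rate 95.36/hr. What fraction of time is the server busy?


ρ = λ/μ = 45.78/95.36 = 0.4801

Final: 0.4801


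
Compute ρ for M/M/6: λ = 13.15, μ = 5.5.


ρ = λ/(cμ) = 13.15/(6·5.5) = 13.15/33.00 = 0.3985

Final: 0.3985


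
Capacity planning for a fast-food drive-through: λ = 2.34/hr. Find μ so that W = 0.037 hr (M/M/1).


W = 1/(μ−λ) ⇒ μ − λ = 1/W = 1/0.037 = 27.0270
μ = λ + 1/W = 2.34 + 27.0270 = 29.3670 per hr

Final: 29.3670 /hr


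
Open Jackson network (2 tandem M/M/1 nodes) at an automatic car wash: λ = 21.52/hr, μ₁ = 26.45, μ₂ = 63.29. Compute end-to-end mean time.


Each node sees arrival rate λ = 21.52/hr (tandem ⇒ throughput preserved).
W₁ = 1/(μ₁−λ) = 1/(26.45−21.52) = 0.20284 hr
W₂ = 1/(μ₂−λ) = 1/(63.29−21.52) = 0.02394 hr
W_total = W₁ + W₂ = 0.20284 + 0.02394 = 0.22678 hr

Final: 0.22678 hr


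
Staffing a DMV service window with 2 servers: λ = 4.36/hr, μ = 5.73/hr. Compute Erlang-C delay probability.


a = λ/μ = 0.7609; ρ = a/2 = 0.3805
P₀ = 0.448799 (from M/M/c formula)
C(c,a) = [a^c/(c!(1−ρ))]·P₀ = [0.57898/(2·0.6195)]·0.448799
= 0.46726·0.448799 = 0.209706

Final: 0.209706


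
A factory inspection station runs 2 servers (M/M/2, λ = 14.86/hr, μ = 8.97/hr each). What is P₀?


a = λ/μ = 14.86/8.97 = 1.6566; ρ = a/c = 0.8283
Σ_{k=0}^{1} a^k/k! (terms k=0..1) = 1.00000 + 1.65663 = 2.65663
Tail: a^2/(2!(1−ρ)) = 2.74443/(2·0.1717) = 7.99272
P₀ = 1/(2.65663 + 7.99272) = 1/10.64935 = 0.093902

Final: 0.093902


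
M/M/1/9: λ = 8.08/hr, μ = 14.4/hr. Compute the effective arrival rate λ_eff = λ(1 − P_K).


ρ = 0.5611; P_K = (1−ρ)ρ^9/(1−ρ^10) = 0.002427
λ_eff = λ(1 − P_K) = 8.08·(1 − 0.002427) = 8.08·0.997573 = 8.0604 /hr

Final: 8.0604 /hr


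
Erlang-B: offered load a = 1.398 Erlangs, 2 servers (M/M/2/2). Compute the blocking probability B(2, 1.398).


B(c,a) = (a^c/c!) / Σ_{k=0}^{c} a^k/k!
a^2/2! = 0.977202
Σ terms (k=0..2): 1.00000 + 1.39800 + 0.97720 = 3.375202
B = 0.977202/3.375202 = 0.289524

Final: 0.289524


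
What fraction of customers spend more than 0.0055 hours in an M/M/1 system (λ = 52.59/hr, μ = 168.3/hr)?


W ~ Exponential(μ−λ) for M/M/1.
μ − λ = 168.3 − 52.59 = 115.7100
P(W > t) = e^{−(μ−λ)t} = e^{−0.6364} = 0.529191

Final: 0.529191


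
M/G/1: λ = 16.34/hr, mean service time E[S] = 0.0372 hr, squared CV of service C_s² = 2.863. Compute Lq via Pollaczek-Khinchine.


ρ = λ·E[S] = 16.34·0.0372 = 0.6078
Lq = ρ²(1+C_s²)/(2(1−ρ)) = 0.3695·(1+2.863)/(2·0.3922)
= 0.3695·3.8630/0.7843 = 1.81983

Final: 1.81983


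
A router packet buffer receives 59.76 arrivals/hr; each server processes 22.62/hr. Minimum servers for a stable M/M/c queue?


Stability requires cμ > λ ⇔ c > λ/μ.
λ/μ = 59.76/22.62 = 2.6419
Minimum integer c = ⌊2.6419⌋ + 1 = 3
Check: 3·22.62 = 67.86 > 59.76, while 2·22.62 = 45.24 ≤ 59.76

Final: 3 servers


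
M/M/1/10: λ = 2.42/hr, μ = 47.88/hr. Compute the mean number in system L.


ρ = 2.42/47.88 = 0.05054
L = ρ[1 − (K+1)ρ^K + Kρ^(K+1)] / [(1−ρ)(1−ρ^(K+1))]
Numerator: 0.05054·(1 − 11·1.088e-13 + 10·5.499e-15) = 0.050543
Denominator: (0.9495)·(1.000000) = 0.949457
L = 0.050543/0.949457 = 0.05323

Final: 0.05323


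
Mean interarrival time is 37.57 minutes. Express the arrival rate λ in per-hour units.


λ = 1/(interarrival time) in consistent units.
1 hour = 60 min, so λ = 60/37.57 = 1.5970 per hour

Final: 1.5970 /hr


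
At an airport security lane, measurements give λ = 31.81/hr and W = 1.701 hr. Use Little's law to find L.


L = λW = 31.81·1.701 = 54.1088

Final: 54.1088


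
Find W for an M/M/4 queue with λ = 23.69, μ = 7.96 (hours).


a = 2.9761; ρ = 0.7440; P₀ = 0.039110
Lq = P₀·a^c·ρ/(c!(1−ρ)²) = 1.45180
Wq = Lq/λ = 1.45180/23.69 = 0.06128 hr
W = Wq + 1/μ = 0.06128 + 0.12563 = 0.18691 hr

Final: 0.18691 hr


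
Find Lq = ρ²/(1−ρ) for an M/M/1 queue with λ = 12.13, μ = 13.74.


ρ = 12.13/13.74 = 0.8828
Lq = ρ²/(1−ρ) = 0.7794/0.1172 = 6.6513

Final: 6.6513


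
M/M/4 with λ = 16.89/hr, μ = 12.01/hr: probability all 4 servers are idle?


a = λ/μ = 16.89/12.01 = 1.4063; ρ = a/c = 0.3516
Σ_{k=0}^{3} a^k/k! (terms k=0..3) = 1.00000 + 1.40633 + 0.98888 + 0.46356 = 3.85877
Tail: a^4/(4!(1−ρ)) = 3.91153/(24·0.6484) = 0.25135
P₀ = 1/(3.85877 + 0.25135) = 1/4.11012 = 0.243302

Final: 0.243302


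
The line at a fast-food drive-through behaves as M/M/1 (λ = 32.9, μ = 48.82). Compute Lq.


ρ = 32.9/48.82 = 0.6739
Lq = ρ²/(1−ρ) = 0.4541/0.3261 = 1.3927

Final: 1.3927


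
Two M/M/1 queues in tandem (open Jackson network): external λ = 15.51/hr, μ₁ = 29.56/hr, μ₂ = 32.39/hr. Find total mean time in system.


Each node sees arrival rate λ = 15.51/hr (tandem ⇒ throughput preserved).
W₁ = 1/(μ₁−λ) = 1/(29.56−15.51) = 0.07117 hr
W₂ = 1/(μ₂−λ) = 1/(32.39−15.51) = 0.05924 hr
W_total = W₁ + W₂ = 0.07117 + 0.05924 = 0.13042 hr

Final: 0.13042 hr


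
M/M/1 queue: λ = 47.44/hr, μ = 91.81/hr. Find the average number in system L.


ρ = λ/μ = 47.44/91.81 = 0.5167
L = ρ/(1−ρ) = 0.5167/(1 − 0.5167) = 0.5167/0.4833 = 1.0692

Final: 1.0692


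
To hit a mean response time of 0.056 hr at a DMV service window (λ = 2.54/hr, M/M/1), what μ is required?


W = 1/(μ−λ) ⇒ μ − λ = 1/W = 1/0.056 = 17.8571
μ = λ + 1/W = 2.54 + 17.8571 = 20.3971 per hr

Final: 20.3971 /hr


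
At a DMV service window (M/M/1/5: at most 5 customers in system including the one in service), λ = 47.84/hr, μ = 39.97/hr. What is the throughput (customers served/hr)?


ρ = 1.1969; P_K = (1−ρ)ρ^5/(1−ρ^6) = 0.249305
λ_eff = λ(1 − P_K) = 47.84·(1 − 0.249305) = 47.84·0.750695 = 35.9132 /hr

Final: 35.9132 /hr


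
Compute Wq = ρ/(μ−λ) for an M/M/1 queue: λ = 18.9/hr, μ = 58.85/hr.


ρ = 18.9/58.85 = 0.3212
Wq = ρ/(μ−λ) = 0.3212/(58.85 − 18.9) = 0.3212/39.95 = 0.008039 hr

Final: 0.008039 hr


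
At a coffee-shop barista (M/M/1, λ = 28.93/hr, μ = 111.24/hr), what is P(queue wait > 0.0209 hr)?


ρ = 28.93/111.24 = 0.2601
P(Wq > t) = ρ·e^{−(μ−λ)t} = 0.2601·e^{−1.7203}
= 0.2601·0.179016 = 0.046556

Final: 0.046556


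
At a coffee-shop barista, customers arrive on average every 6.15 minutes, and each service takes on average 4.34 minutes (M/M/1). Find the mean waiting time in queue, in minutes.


λ = 60/6.15 = 9.7561 /hr
μ = 60/4.34 = 13.8249 /hr
ρ = λ/μ = 9.7561/13.8249 = 0.7057
Wq = ρ/(μ−λ) = 0.7057/(13.8249−9.7561) = 0.17344 hr
In minutes: 0.17344·60 = 10.406 min

Final: 10.406 min


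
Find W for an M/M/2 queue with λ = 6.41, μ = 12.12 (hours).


a = 0.5289; ρ = 0.2644; P₀ = 0.581729
Lq = P₀·a^c·ρ/(c!(1−ρ)²) = 0.03976
Wq = Lq/λ = 0.03976/6.41 = 0.006203 hr
W = Wq + 1/μ = 0.006203 + 0.08251 = 0.08871 hr

Final: 0.08871 hr


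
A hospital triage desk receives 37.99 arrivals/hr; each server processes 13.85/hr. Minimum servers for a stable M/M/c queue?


Stability requires cμ > λ ⇔ c > λ/μ.
λ/μ = 37.99/13.85 = 2.7430
Minimum integer c = ⌊2.7430⌋ + 1 = 3
Check: 3·13.85 = 41.55 > 37.99, while 2·13.85 = 27.70 ≤ 37.99

Final: 3 servers


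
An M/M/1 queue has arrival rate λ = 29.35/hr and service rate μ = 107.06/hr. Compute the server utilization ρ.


ρ = λ/μ = 29.35/107.06 = 0.2741

Final: 0.2741


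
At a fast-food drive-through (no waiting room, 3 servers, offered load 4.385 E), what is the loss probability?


B(c,a) = (a^c/c!) / Σ_{k=0}^{c} a^k/k!
a^3/3! = 14.052628
Σ terms (k=0..3): 1.00000 + 4.38500 + 9.61411 + 14.05263 = 29.051740
B = 14.052628/29.051740 = 0.483710

Final: 0.483710


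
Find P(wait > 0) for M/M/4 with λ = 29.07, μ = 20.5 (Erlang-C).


a = λ/μ = 1.4180; ρ = a/4 = 0.3545
P₀ = 0.240399 (from M/M/c formula)
C(c,a) = [a^c/(c!(1−ρ))]·P₀ = [4.04357/(24·0.6455)]·0.240399
= 0.26101·0.240399 = 0.062748

Final: 0.062748


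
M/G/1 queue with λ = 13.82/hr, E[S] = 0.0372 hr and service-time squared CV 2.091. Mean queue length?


ρ = λ·E[S] = 13.82·0.0372 = 0.5141
Lq = ρ²(1+C_s²)/(2(1−ρ)) = 0.2643·(1+2.091)/(2·0.4859)
= 0.2643·3.0910/0.9718 = 0.84067

Final: 0.84067


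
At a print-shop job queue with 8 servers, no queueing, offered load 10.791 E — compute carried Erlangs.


B(8,10.791) = 0.373854 (Erlang-B)
Carried load = a(1 − B) = 10.791·(1 − 0.373854) = 10.791·0.626146 = 6.7567 E

Final: 6.7567 Erlangs


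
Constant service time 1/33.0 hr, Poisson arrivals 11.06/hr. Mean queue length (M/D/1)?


ρ = 11.06/33.0 = 0.3352
M/D/1: Lq = ρ²/(2(1−ρ)) = 0.1123/(2·0.6648) = 0.08448

Final: 0.08448


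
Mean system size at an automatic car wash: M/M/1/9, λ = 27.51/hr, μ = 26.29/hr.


ρ = 27.51/26.29 = 1.0464
L = ρ[1 − (K+1)ρ^K + Kρ^(K+1)] / [(1−ρ)(1−ρ^(K+1))]
Numerator: 1.0464·(1 − 10·1.504181 + 9·1.573983) = 0.129795
Denominator: (-0.04641)·(-0.573983) = 0.026636
L = 0.129795/0.026636 = 4.8729

Final: 4.8729


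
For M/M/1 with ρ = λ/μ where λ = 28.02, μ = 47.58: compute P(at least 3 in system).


ρ = 28.02/47.58 = 0.5889
P(N ≥ n) = ρ^n = 0.5889^3 = 0.204235

Final: 0.204235


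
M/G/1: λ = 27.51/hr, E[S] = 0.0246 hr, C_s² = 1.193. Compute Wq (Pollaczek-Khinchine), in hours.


ρ = λ·E[S] = 27.51·0.0246 = 0.6767
E[S²] = E[S]²(1+C_s²) = 0.0246²·(1+1.193) = 0.001327
Wq = λ·E[S²]/(2(1−ρ)) = 27.51·0.001327/(2·0.3233) = 0.05647 hr

Final: 0.05647 hr


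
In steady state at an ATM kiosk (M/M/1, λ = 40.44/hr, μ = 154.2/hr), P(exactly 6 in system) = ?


ρ = 40.44/154.2 = 0.2623
P_n = (1−ρ)·ρ^n = (1 − 0.2623)·0.2623^6 = 0.7377·0.0003254 = 0.0002400

Final: 0.0002400


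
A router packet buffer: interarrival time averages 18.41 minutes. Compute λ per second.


λ = 1/(interarrival time) in consistent units.
1 second = 0.0166667 min, so λ = 0.0166667/18.41 = 0.0009053 per second

Final: 0.0009053 /sec


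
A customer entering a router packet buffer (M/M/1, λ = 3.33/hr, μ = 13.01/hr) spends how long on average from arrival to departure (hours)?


W = 1/(μ−λ) = 1/(13.01 − 3.33) = 1/9.68 = 0.1033 hr

Final: 0.1033 hr


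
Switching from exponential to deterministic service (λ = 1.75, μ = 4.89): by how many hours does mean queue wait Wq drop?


ρ = 1.75/4.89 = 0.3579
Wq(M/M/1) = ρ/(μ−λ) = 0.3579/3.14 = 0.11397 hr
Wq(M/D/1) = ρ/(2(μ−λ)) = 0.05699 hr
Savings = 0.11397 − 0.05699 = 0.05699 hr

Final: 0.05699 hr


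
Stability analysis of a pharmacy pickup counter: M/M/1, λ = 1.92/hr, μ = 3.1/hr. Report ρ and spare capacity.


Total capacity cμ = 1·3.1 = 3.10/hr
ρ = λ/(cμ) = 1.92/3.10 = 0.6194
Stable ⇔ ρ < 1: YES
Spare capacity = cμ − λ = 3.10 − 1.92 = 1.18/hr

Final: ρ = 0.6194; stable; margin = 1.18/hr


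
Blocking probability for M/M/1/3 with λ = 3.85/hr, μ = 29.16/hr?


ρ = λ/μ = 3.85/29.16 = 0.1320
P_K = (1−ρ)ρ^K/(1−ρ^(K+1)) = (0.8680·0.002302)/(1 − 0.0003039)
= 0.001998/0.999696 = 0.001998

Final: 0.001998


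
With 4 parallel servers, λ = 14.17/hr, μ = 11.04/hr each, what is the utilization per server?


ρ = λ/(cμ) = 14.17/(4·11.04) = 14.17/44.16 = 0.3209

Final: 0.3209


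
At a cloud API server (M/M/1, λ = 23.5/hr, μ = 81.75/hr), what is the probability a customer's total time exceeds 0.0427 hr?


W ~ Exponential(μ−λ) for M/M/1.
μ − λ = 81.75 − 23.5 = 58.2500
P(W > t) = e^{−(μ−λ)t} = e^{−2.4873} = 0.083136

Final: 0.083136


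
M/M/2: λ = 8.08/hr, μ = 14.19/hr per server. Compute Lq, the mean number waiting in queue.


a = λ/μ = 0.5694; ρ = a/2 = 0.2847
P₀ = 0.556775
Lq = P₀·a^c·ρ / (c!·(1−ρ)²) = 0.556775·0.32423·0.2847/(2·0.51164)
= 0.05023

Final: 0.05023


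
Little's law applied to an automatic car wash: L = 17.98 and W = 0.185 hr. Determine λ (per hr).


λ = L/W = 17.98/0.185 = 97.1892 /hr

Final: 97.1892 /hr


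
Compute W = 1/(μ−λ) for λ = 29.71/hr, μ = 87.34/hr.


W = 1/(μ−λ) = 1/(87.34 − 29.71) = 1/57.63 = 0.01735 hr

Final: 0.01735 hr


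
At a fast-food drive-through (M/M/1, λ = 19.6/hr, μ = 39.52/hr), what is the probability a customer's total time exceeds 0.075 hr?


W ~ Exponential(μ−λ) for M/M/1.
μ − λ = 39.52 − 19.6 = 19.9200
P(W > t) = e^{−(μ−λ)t} = e^{−1.4940} = 0.224473

Final: 0.224473


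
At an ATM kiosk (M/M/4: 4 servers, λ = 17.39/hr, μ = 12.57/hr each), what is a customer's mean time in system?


a = 1.3835; ρ = 0.3459; P₀ = 0.249062
Lq = P₀·a^c·ρ/(c!(1−ρ)²) = 0.03073
Wq = Lq/λ = 0.03073/17.39 = 0.001767 hr
W = Wq + 1/μ = 0.001767 + 0.07955 = 0.08132 hr

Final: 0.08132 hr
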